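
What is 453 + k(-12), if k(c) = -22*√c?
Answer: 453 - 44*I*√3 ≈ 453.0 - 76.21*I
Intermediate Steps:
453 + k(-12) = 453 - 44*I*√3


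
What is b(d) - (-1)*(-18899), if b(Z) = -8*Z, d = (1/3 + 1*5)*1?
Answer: -56825/3 ≈ -18942.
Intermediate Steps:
d = 16/3 (d = (⅓ + 5)*1 = (16/3)*1 = 16/3 ≈ 5.3333)
b(d) - (-1)*(-18899) = -8*16/3 - (-1)*(-18899) = -128/3 - 1*18899 = -128/3 - 18899 = -56825/3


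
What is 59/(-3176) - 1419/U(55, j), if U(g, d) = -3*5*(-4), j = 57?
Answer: -375857/15880 ≈ -23.669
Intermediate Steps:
U(g, d) = 60 (U(g, d) = -15*(-4) = 60)
59/(-3176) - 1419/U(55, j) = 59/(-3176) - 1419/60 = 59*(-1/3176) - 1419*1/60 = -59/3176 - 473/20 = -375857/15880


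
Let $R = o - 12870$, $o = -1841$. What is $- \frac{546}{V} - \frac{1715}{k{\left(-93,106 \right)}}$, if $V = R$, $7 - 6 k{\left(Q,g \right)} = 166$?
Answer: $\frac{50487668}{779683} \approx 64.754$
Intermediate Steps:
$R = -14711$ ($R = -1841 - 12870 = -14711$)
$k{\left(Q,g \right)} = - \frac{53}{2}$ ($k{\left(Q,g \right)} = \frac{7}{6} - \frac{83}{3} = - \frac{53}{2}$)
$V = -14711$
$- \frac{546}{V} - \frac{1715}{k{\left(-93,106 \right)}} = - \frac{546}{-14711} - \frac{1715}{- \frac{53}{2}} = \left(-546\right) \left(- \frac{1}{14711}\right) - - \frac{3430}{53} = \frac{546}{14711} + \frac{3430}{53} = \frac{50487668}{779683}$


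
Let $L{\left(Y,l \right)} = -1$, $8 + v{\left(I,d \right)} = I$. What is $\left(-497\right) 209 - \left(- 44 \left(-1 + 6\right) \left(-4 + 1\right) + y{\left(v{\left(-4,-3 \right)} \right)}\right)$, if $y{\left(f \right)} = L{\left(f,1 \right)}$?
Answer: $-104532$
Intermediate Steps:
$v{\left(I,d \right)} = -8 + I$
$y{\left(f \right)} = -1$
$\left(-497\right) 209 - \left(- 44 \left(-1 + 6\right) \left(-4 + 1\right) + y{\left(v{\left(-4,-3 \right)} \right)}\right) = \left(-497\right) 209 + \left(44 \left(-1 + 6\right) \left(-4 + 1\right) - -1\right) = -103873 + \left(44 \cdot 5 \left(-3\right) + 1\right) = -103873 + \left(44 \left(-15\right) + 1\right) = -103873 + \left(-660 + 1\right) = -103873 - 659 = -104532$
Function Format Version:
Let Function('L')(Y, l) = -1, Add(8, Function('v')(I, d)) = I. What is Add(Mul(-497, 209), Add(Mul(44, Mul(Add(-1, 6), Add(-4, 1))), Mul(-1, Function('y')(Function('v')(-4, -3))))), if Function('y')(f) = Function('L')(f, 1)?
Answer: -104532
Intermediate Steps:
Function('v')(I, d) = Add(-8, I)
Function('y')(f) = -1
Add(Mul(-497, 209), Add(Mul(44, Mul(Add(-1, 6), Add(-4, 1))), Mul(-1, Function('y')(Function('v')(-4, -3))))) = Add(Mul(-497, 209), Add(Mul(44, Mul(Add(-1, 6), Add(-4, 1))), Mul(-1, -1))) = Add(-103873, Add(Mul(44, Mul(5, -3)), 1)) = Add(-103873, Add(Mul(44, -15), 1)) = Add(-103873, Add(-660, 1)) = Add(-103873, -659) = -104532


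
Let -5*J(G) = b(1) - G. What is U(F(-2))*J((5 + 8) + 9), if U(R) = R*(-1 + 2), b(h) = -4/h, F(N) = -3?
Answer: -78/5 ≈ -15.600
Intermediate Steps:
U(R) = R (U(R) = R*1 = R)
J(G) = ⅘ + G/5 (J(G) = -(-4/1 - G)/5 = -(-4*1 - G)/5 = -(-4 - G)/5 = ⅘ + G/5)
U(F(-2))*J((5 + 8) + 9) = -3*(⅘ + ((5 + 8) + 9)/5) = -3*(⅘ + (13 + 9)/5) = -3*(⅘ + (⅕)*22) = -3*(⅘ + 22/5) = -3*26/5 = -78/5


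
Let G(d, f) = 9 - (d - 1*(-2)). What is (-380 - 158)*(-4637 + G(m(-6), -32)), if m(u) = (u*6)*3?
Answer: 2432836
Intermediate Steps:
m(u) = 18*u (m(u) = (6*u)*3 = 18*u)
G(d, f) = 7 - d (G(d, f) = 9 - (d + 2) = 9 - (2 + d) = 9 + (-2 - d) = 7 - d)
(-380 - 158)*(-4637 + G(m(-6), -32)) = (-380 - 158)*(-4637 + (7 - 18*(-6))) = -538*(-4637 + (7 - 1*(-108))) = -538*(-4637 + (7 + 108)) = -538*(-4637 + 115) = -538*(-4522) = 2432836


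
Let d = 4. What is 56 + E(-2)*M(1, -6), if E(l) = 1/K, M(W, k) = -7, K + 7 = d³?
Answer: 3185/57 ≈ 55.877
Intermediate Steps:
K = 57 (K = -7 + 4³ = -7 + 64 = 57)
E(l) = 1/57
56 + E(-2)*M(1, -6) = 56 + (1/57)*(-7) = 56 - 7/57 = 3185/57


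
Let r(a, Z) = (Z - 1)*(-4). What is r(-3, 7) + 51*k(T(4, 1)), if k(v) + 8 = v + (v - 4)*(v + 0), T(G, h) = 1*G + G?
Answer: 1608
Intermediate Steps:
r(a, Z) = 4 - 4*Z (r(a, Z) = (-1 + Z)*(-4) = 4 - 4*Z)
T(G, h) = 2*G (T(G, h) = G + G = 2*G)
k(v) = -8 + v + v*(-4 + v) (k(v) = -8 + (v + (v - 4)*(v + 0)) = -8 + (v + (-4 + v)*v) = -8 + (v + v*(-4 + v)) = -8 + v + v*(-4 + v))
r(-3, 7) + 51*k(T(4, 1)) = (4 - 4*7) + 51*(-8 + (2*4)**2 - 6*4) = (4 - 28) + 51*(-8 + 8**2 - 3*8) = -24 + 51*(-8 + 64 - 24) = -24 + 51*32 = -24 + 1632 = 1608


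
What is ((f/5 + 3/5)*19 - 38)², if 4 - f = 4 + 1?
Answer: 23104/25 ≈ 924.16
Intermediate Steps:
f = -1 (f = 4 - (4 + 1) = 4 - 1*5 = 4 - 5 = -1)
((f/5 + 3/5)*19 - 38)² = ((-1/5 + 3/5)*19 - 38)² = ((-1*⅕ + 3*(⅕))*19 - 38)² = ((-⅕ + ⅗)*19 - 38)² = ((⅖)*19 - 38)² = (38/5 - 38)² = (-152/5)² = 23104/25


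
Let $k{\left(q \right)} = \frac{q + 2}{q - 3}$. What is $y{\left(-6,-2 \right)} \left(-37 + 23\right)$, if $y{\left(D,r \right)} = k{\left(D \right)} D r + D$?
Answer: $\frac{28}{3} \approx 9.3333$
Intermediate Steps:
$k{\left(q \right)} = \frac{2 + q}{-3 + q}$ ($k{\left(q \right)} = \frac{2 + q}{q - 3} = \frac{2 + q}{-3 + q}$)
$y{\left(D,r \right)} = D + \frac{D r \left(2 + D\right)}{-3 + D}$ ($y{\left(D,r \right)} = \frac{2 + D}{-3 + D} D r + D = \frac{D \left(2 + D\right)}{-3 + D} r + D = \frac{D r \left(2 + D\right)}{-3 + D} + D = D + \frac{D r \left(2 + D\right)}{-3 + D}$)
$y{\left(-6,-2 \right)} \left(-37 + 23\right) = - \frac{6 \left(-3 - 6 - 2 \left(2 - 6\right)\right)}{-3 - 6} \left(-37 + 23\right) = - \frac{6 \left(-3 - 6 - -8\right)}{-9} \left(-14\right) = \left(-6\right) \left(- \frac{1}{9}\right) \left(-3 - 6 + 8\right) \left(-14\right) = \left(-6\right) \left(- \frac{1}{9}\right) \left(-1\right) \left(-14\right) = \left(- \frac{2}{3}\right) \left(-14\right) = \frac{28}{3}$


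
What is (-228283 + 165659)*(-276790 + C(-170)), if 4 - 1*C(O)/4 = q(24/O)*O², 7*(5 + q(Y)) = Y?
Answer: -133069862848/7 ≈ -1.9010e+10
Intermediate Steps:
q(Y) = -5 + Y/7
C(O) = 16 - 4*O²*(-5 + 24/(7*O)) (C(O) = 16 - 4*(-5 + (24/O)/7)*O² = 16 - 4*(-5 + 24/(7*O))*O² = 16 - 4*O²*(-5 + 24/(7*O)))
(-228283 + 165659)*(-276790 + C(-170)) = (-228283 + 165659)*(-276790 + (16 + (4/7)*(-170)*(-24 + 35*(-170)))) = -62624*(-276790 + (16 + (4/7)*(-170)*(-24 - 5950))) = -62624*(-276790 + (16 + (4/7)*(-170)*(-5974))) = -62624*(-276790 + (16 + 4062320/7)) = -62624*(-276790 + 4062432/7) = -62624*2124902/7 = -133069862848/7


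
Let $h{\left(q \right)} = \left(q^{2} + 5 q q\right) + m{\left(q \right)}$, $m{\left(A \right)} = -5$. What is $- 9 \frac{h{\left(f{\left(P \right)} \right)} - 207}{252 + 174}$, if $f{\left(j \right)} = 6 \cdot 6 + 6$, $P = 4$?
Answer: $- \frac{15558}{71} \approx -219.13$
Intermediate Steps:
$f{\left(j \right)} = 42$ ($f{\left(j \right)} = 36 + 6 = 42$)
$h{\left(q \right)} = -5 + 6 q^{2}$ ($h{\left(q \right)} = \left(q^{2} + 5 q q\right) - 5 = \left(q^{2} + 5 q^{2}\right) - 5 = 6 q^{2} - 5 = -5 + 6 q^{2}$)
$- 9 \frac{h{\left(f{\left(P \right)} \right)} - 207}{252 + 174} = - 9 \frac{\left(-5 + 6 \cdot 42^{2}\right) - 207}{252 + 174} = - 9 \frac{\left(-5 + 6 \cdot 1764\right) - 207}{426} = - 9 \left(\left(-5 + 10584\right) - 207\right) \frac{1}{426} = - 9 \left(10579 - 207\right) \frac{1}{426} = - 9 \cdot 10372 \cdot \frac{1}{426} = \left(-9\right) \frac{5186}{213} = - \frac{15558}{71}$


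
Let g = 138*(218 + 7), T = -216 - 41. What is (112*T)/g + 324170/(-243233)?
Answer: -8533348586/3776192325 ≈ -2.2598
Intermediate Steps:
T = -257
g = 31050 (g = 138*225 = 31050)
(112*T)/g + 324170/(-243233) = (112*(-257))/31050 + 324170/(-243233) = -28784*1/31050 + 324170*(-1/243233) = -14392/15525 - 324170/243233 = -8533348586/3776192325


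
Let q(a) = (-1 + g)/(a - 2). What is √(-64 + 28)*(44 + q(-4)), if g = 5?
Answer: 260*I ≈ 260.0*I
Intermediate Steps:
q(a) = 4/(-2 + a) (q(a) = (-1 + 5)/(a - 2) = 4/(-2 + a))
√(-64 + 28)*(44 + q(-4)) = √(-64 + 28)*(44 + 4/(-2 - 4)) = √(-36)*(44 + 4/(-6)) = (6*I)*(44 + 4*(-⅙)) = (6*I)*(44 - ⅔) = (6*I)*(130/3) = 260*I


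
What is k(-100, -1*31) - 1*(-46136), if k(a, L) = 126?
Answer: 46262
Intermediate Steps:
k(-100, -1*31) - 1*(-46136) = 126 - 1*(-46136) = 126 + 46136 = 46262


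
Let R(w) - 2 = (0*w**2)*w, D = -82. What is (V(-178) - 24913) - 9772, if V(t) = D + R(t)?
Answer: -34765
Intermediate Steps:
R(w) = 2 (R(w) = 2 + (0*w**2)*w = 2 + 0*w = 2 + 0 = 2)
V(t) = -80 (V(t) = -82 + 2 = -80)
(V(-178) - 24913) - 9772 = (-80 - 24913) - 9772 = -24993 - 9772 = -34765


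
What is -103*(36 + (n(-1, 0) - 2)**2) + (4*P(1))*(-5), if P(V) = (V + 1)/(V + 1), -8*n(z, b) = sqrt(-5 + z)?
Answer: -132171/32 - 103*I*sqrt(6)/2 ≈ -4130.3 - 126.15*I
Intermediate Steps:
n(z, b) = -sqrt(-5 + z)/8
P(V) = 1 (P(V) = (1 + V)/(1 + V) = 1)
-103*(36 + (n(-1, 0) - 2)**2) + (4*P(1))*(-5) = -103*(36 + (-sqrt(-5 - 1)/8 - 2)**2) + (4*1)*(-5) = -103*(36 + (-I*sqrt(6)/8 - 2)**2) + 4*(-5) = -103*(36 + (-I*sqrt(6)/8 - 2)**2) - 20 = -103*(36 + (-2 - I*sqrt(6)/8)**2) - 20 = (-3708 - 103*(-2 - I*sqrt(6)/8)**2) - 20 = -3728 - 103*(-2 - I*sqrt(6)/8)**2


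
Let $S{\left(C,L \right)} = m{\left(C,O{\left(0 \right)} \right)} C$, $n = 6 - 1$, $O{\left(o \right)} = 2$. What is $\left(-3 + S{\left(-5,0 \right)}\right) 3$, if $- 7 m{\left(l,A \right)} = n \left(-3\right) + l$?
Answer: $- \frac{363}{7} \approx -51.857$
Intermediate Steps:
$n = 5$ ($n = 6 - 1 = 5$)
$m{\left(l,A \right)} = \frac{15}{7} - \frac{l}{7}$ ($m{\left(l,A \right)} = - \frac{5 \left(-3\right) + l}{7} = - \frac{-15 + l}{7} = \frac{15}{7} - \frac{l}{7}$)
$S{\left(C,L \right)} = C \left(\frac{15}{7} - \frac{C}{7}\right)$ ($S{\left(C,L \right)} = \left(\frac{15}{7} - \frac{C}{7}\right) C = C \left(\frac{15}{7} - \frac{C}{7}\right)$)
$\left(-3 + S{\left(-5,0 \right)}\right) 3 = \left(-3 + \frac{1}{7} \left(-5\right) \left(15 - -5\right)\right) 3 = \left(-3 + \frac{1}{7} \left(-5\right) \left(15 + 5\right)\right) 3 = \left(-3 + \frac{1}{7} \left(-5\right) 20\right) 3 = \left(-3 - \frac{100}{7}\right) 3 = \left(- \frac{121}{7}\right) 3 = - \frac{363}{7}$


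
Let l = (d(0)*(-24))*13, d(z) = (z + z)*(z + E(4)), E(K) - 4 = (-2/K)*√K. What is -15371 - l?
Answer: -15371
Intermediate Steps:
E(K) = 4 - 2/√K (E(K) = 4 + (-2/K)*√K = 4 - 2/√K)
d(z) = 2*z*(3 + z) (d(z) = (z + z)*(z + (4 - 2/√4)) = (2*z)*(z + (4 - 2*½)) = (2*z)*(z + (4 - 1)) = (2*z)*(z + 3) = (2*z)*(3 + z) = 2*z*(3 + z))
l = 0 (l = ((2*0*(3 + 0))*(-24))*13 = ((2*0*3)*(-24))*13 = (0*(-24))*13 = 0*13 = 0)
-15371 - l = -15371 - 1*0 = -15371 + 0 = -15371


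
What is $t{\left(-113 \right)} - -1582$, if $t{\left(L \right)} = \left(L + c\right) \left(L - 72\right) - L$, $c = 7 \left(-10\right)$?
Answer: $35550$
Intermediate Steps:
$c = -70$
$t{\left(L \right)} = - L + \left(-72 + L\right) \left(-70 + L\right)$ ($t{\left(L \right)} = \left(L - 70\right) \left(L - 72\right) - L = \left(-70 + L\right) \left(-72 + L\right) - L = \left(-72 + L\right) \left(-70 + L\right) - L = - L + \left(-72 + L\right) \left(-70 + L\right)$)
$t{\left(-113 \right)} - -1582 = \left(5040 + \left(-113\right)^{2} - -16159\right) - -1582 = \left(5040 + 12769 + 16159\right) + 1582 = 33968 + 1582 = 35550$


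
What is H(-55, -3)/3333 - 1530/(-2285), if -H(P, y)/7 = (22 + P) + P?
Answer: 118310/138471 ≈ 0.85440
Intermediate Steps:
H(P, y) = -154 - 14*P (H(P, y) = -7*((22 + P) + P) = -7*(22 + 2*P) = -154 - 14*P)
H(-55, -3)/3333 - 1530/(-2285) = (-154 - 14*(-55))/3333 - 1530/(-2285) = (-154 + 770)*(1/3333) - 1530*(-1/2285) = 616*(1/3333) + 306/457 = 56/303 + 306/457 = 118310/138471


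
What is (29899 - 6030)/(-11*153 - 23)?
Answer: -23869/1706 ≈ -13.991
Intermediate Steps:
(29899 - 6030)/(-11*153 - 23) = 23869/(-1683 - 23) = 23869/(-1706) = 23869*(-1/1706) = -23869/1706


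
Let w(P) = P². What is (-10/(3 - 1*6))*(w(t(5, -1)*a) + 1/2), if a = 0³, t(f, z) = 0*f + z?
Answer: 5/3 ≈ 1.6667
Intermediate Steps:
t(f, z) = z (t(f, z) = 0 + z = z)
a = 0
(-10/(3 - 1*6))*(w(t(5, -1)*a) + 1/2) = (-10/(3 - 1*6))*((-1*0)² + 1/2) = (-10/(3 - 6))*(0² + ½) = (-10/(-3))*(0 + ½) = -10*(-⅓)*(½) = (10/3)*(½) = 5/3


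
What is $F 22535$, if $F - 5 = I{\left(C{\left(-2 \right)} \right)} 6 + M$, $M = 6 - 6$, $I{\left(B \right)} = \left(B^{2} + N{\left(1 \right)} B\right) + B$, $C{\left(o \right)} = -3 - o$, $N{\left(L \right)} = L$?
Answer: $-22535$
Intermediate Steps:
$I{\left(B \right)} = B^{2} + 2 B$ ($I{\left(B \right)} = \left(B^{2} + 1 B\right) + B = \left(B^{2} + B\right) + B = \left(B + B^{2}\right) + B = B^{2} + 2 B$)
$M = 0$ ($M = 6 - 6 = 0$)
$F = -1$ ($F = 5 + \left(\left(-3 - -2\right) \left(2 - 1\right) 6 + 0\right) = 5 + \left(\left(-3 + 2\right) \left(2 + \left(-3 + 2\right)\right) 6 + 0\right) = 5 + \left(- (2 - 1) 6 + 0\right) = 5 + \left(\left(-1\right) 1 \cdot 6 + 0\right) = 5 + \left(\left(-1\right) 6 + 0\right) = 5 + \left(-6 + 0\right) = 5 - 6 = -1$)
$F 22535 = \left(-1\right) 22535 = -22535$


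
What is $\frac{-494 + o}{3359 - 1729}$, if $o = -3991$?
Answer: $- \frac{897}{326} \approx -2.7515$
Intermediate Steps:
$\frac{-494 + o}{3359 - 1729} = \frac{-494 - 3991}{3359 - 1729} = - \frac{4485}{1630} = \left(-4485\right) \frac{1}{1630} = - \frac{897}{326}$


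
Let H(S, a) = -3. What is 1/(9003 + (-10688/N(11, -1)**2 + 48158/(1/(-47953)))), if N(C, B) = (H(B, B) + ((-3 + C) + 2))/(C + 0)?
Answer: -49/113157560227 ≈ -4.3302e-10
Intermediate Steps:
N(C, B) = (-4 + C)/C (N(C, B) = (-3 + ((-3 + C) + 2))/(C + 0) = (-3 + (-1 + C))/C = (-4 + C)/C)
1/(9003 + (-10688/N(11, -1)**2 + 48158/(1/(-47953)))) = 1/(9003 + (-10688*121/(-4 + 11)**2 + 48158/(1/(-47953)))) = 1/(9003 + (-10688/(((1/11)*7)**2) + 48158/(-1/47953))) = 1/(9003 + (-10688/((7/11)**2) + 48158*(-47953))) = 1/(9003 + (-10688/49/121 - 2309320574)) = 1/(9003 + (-10688*121/49 - 2309320574)) = 1/(9003 + (-1293248/49 - 2309320574)) = 1/(9003 - 113158001374/49) = 1/(-113157560227/49) = -49/113157560227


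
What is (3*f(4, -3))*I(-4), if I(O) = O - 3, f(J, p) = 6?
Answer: -126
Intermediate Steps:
I(O) = -3 + O
(3*f(4, -3))*I(-4) = (3*6)*(-3 - 4) = 18*(-7) = -126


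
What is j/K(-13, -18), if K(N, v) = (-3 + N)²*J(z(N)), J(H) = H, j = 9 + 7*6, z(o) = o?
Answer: -51/3328 ≈ -0.015325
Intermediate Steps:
j = 51 (j = 9 + 42 = 51)
K(N, v) = N*(-3 + N)² (K(N, v) = (-3 + N)²*N = N*(-3 + N)²)
j/K(-13, -18) = 51/((-13*(-3 - 13)²)) = 51/((-13*(-16)²)) = 51/((-13*256)) = 51/(-3328) = 51*(-1/3328) = -51/3328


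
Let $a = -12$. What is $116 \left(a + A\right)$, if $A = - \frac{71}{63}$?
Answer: $- \frac{95932}{63} \approx -1522.7$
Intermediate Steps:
$A = - \frac{71}{63}$ ($A = \left(-71\right) \frac{1}{63} = - \frac{71}{63} \approx -1.127$)
$116 \left(a + A\right) = 116 \left(-12 - \frac{71}{63}\right) = 116 \left(- \frac{827}{63}\right) = - \frac{95932}{63}$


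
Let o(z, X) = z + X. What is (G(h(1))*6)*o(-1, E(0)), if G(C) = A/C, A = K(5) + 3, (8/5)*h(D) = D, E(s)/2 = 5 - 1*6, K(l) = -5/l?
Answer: -288/5 ≈ -57.600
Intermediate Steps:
E(s) = -2 (E(s) = 2*(5 - 1*6) = 2*(5 - 6) = 2*(-1) = -2)
h(D) = 5*D/8
A = 2 (A = -5/5 + 3 = -5*⅕ + 3 = -1 + 3 = 2)
o(z, X) = X + z
G(C) = 2/C
(G(h(1))*6)*o(-1, E(0)) = ((2/(((5/8)*1)))*6)*(-2 - 1) = ((2/(5/8))*6)*(-3) = ((2*(8/5))*6)*(-3) = ((16/5)*6)*(-3) = (96/5)*(-3) = -288/5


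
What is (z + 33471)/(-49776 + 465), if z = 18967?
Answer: -52438/49311 ≈ -1.0634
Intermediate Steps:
(z + 33471)/(-49776 + 465) = (18967 + 33471)/(-49776 + 465) = 52438/(-49311) = 52438*(-1/49311) = -52438/49311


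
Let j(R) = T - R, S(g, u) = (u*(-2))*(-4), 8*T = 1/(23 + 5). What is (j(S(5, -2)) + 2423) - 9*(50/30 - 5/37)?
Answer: 20100229/8288 ≈ 2425.2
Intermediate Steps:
T = 1/224 (T = 1/(8*(23 + 5)) = (⅛)/28 = (⅛)*(1/28) = 1/224 ≈ 0.0044643)
S(g, u) = 8*u (S(g, u) = -2*u*(-4) = 8*u)
j(R) = 1/224 - R
(j(S(5, -2)) + 2423) - 9*(50/30 - 5/37) = ((1/224 - 8*(-2)) + 2423) - 9*(50/30 - 5/37) = ((1/224 - 1*(-16)) + 2423) - 9*(50*(1/30) - 5*1/37) = ((1/224 + 16) + 2423) - 9*(5/3 - 5/37) = (3585/224 + 2423) - 9*170/111 = 546337/224 - 510/37 = 20100229/8288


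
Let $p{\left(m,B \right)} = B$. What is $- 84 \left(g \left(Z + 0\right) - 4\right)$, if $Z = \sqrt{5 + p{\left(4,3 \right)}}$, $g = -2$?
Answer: $336 + 336 \sqrt{2} \approx 811.18$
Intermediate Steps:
$Z = 2 \sqrt{2}$ ($Z = \sqrt{5 + 3} = \sqrt{8} = 2 \sqrt{2} \approx 2.8284$)
$- 84 \left(g \left(Z + 0\right) - 4\right) = - 84 \left(- 2 \left(2 \sqrt{2} + 0\right) - 4\right) = - 84 \left(- 2 \cdot 2 \sqrt{2} - 4\right) = - 84 \left(- 4 \sqrt{2} - 4\right) = - 84 \left(-4 - 4 \sqrt{2}\right) = 336 + 336 \sqrt{2}$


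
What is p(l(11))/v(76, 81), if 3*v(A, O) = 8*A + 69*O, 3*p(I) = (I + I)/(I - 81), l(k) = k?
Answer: -11/216895 ≈ -5.0716e-5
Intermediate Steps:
p(I) = 2*I/(3*(-81 + I)) (p(I) = ((I + I)/(I - 81))/3 = ((2*I)/(-81 + I))/3 = (2*I/(-81 + I))/3 = 2*I/(3*(-81 + I)))
v(A, O) = 23*O + 8*A/3 (v(A, O) = (8*A + 69*O)/3 = 23*O + 8*A/3)
p(l(11))/v(76, 81) = ((2/3)*11/(-81 + 11))/(23*81 + (8/3)*76) = ((2/3)*11/(-70))/(1863 + 608/3) = ((2/3)*11*(-1/70))/(6197/3) = -11/105*3/6197 = -11/216895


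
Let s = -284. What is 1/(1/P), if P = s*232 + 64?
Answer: -65824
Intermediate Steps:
P = -65824 (P = -284*232 + 64 = -65888 + 64 = -65824)
1/(1/P) = 1/(1/(-65824)) = 1/(-1/65824) = -65824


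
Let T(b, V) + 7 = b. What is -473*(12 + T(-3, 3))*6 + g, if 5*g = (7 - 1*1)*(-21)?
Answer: -28506/5 ≈ -5701.2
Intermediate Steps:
T(b, V) = -7 + b
g = -126/5 (g = ((7 - 1*1)*(-21))/5 = ((7 - 1)*(-21))/5 = (6*(-21))/5 = (⅕)*(-126) = -126/5 ≈ -25.200)
-473*(12 + T(-3, 3))*6 + g = -473*(12 + (-7 - 3))*6 - 126/5 = -473*(12 - 10)*6 - 126/5 = -946*6 - 126/5 = -473*12 - 126/5 = -5676 - 126/5 = -28506/5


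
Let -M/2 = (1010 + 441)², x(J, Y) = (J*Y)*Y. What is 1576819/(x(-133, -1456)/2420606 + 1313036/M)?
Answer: -4018007832695713957/297605058098298 ≈ -13501.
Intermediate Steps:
x(J, Y) = J*Y²
M = -4210802 (M = -2*(1010 + 441)² = -2*1451² = -2*2105401 = -4210802)
1576819/(x(-133, -1456)/2420606 + 1313036/M) = 1576819/(-133*(-1456)²/2420606 + 1313036/(-4210802)) = 1576819/(-133*2119936*(1/2420606) + 1313036*(-1/4210802)) = 1576819/(-281951488*1/2420606 - 656518/2105401) = 1576819/(-140975744/1210303 - 656518/2105401) = 1576819/(-297605058098298/2548173146503) = 1576819*(-2548173146503/297605058098298) = -4018007832695713957/297605058098298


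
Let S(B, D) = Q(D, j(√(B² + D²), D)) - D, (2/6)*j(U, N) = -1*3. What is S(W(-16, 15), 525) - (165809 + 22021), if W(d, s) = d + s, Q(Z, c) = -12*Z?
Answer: -194655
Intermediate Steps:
j(U, N) = -9 (j(U, N) = 3*(-1*3) = 3*(-3) = -9)
S(B, D) = -13*D (S(B, D) = -12*D - D = -13*D)
S(W(-16, 15), 525) - (165809 + 22021) = -13*525 - (165809 + 22021) = -6825 - 1*187830 = -6825 - 187830 = -194655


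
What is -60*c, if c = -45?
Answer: 2700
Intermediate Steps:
-60*c = -60*(-45) = 2700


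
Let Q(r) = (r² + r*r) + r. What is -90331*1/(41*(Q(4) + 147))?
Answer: -90331/7503 ≈ -12.039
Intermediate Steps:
Q(r) = r + 2*r² (Q(r) = (r² + r²) + r = 2*r² + r = r + 2*r²)
-90331*1/(41*(Q(4) + 147)) = -90331*1/(41*(4*(1 + 2*4) + 147)) = -90331*1/(41*(4*(1 + 8) + 147)) = -90331*1/(41*(4*9 + 147)) = -90331*1/(41*(36 + 147)) = -90331/(41*183) = -90331/7503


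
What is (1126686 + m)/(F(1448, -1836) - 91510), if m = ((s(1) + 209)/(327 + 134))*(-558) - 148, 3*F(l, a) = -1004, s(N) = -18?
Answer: -778841160/63510587 ≈ -12.263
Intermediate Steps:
F(l, a) = -1004/3 (F(l, a) = (1/3)*(-1004) = -1004/3)
m = -174806/461 (m = ((-18 + 209)/(327 + 134))*(-558) - 148 = (191/461)*(-558) - 148 = -106578/461 - 148 = -174806/461 ≈ -379.19)
(1126686 + m)/(F(1448, -1836) - 91510) = (1126686 - 174806/461)/(-1004/3 - 91510) = 519227440/(461*(-275534/3)) = (519227440/461)*(-3/275534) = -778841160/63510587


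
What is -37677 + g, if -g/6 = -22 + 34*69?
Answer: -51621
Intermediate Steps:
g = -13944 (g = -6*(-22 + 34*69) = -6*(-22 + 2346) = -6*2324 = -13944)
-37677 + g = -37677 - 13944 = -51621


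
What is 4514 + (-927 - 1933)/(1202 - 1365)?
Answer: 738642/163 ≈ 4531.5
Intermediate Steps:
4514 + (-927 - 1933)/(1202 - 1365) = 4514 - 2860/(-163) = 4514 - 2860*(-1/163) = 4514 + 2860/163 = 738642/163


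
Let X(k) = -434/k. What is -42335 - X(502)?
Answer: -10625868/251 ≈ -42334.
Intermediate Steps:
-42335 - X(502) = -42335 - (-434)/502 = -42335 - 1*(-217/251) = -42335 + 217/251 = -10625868/251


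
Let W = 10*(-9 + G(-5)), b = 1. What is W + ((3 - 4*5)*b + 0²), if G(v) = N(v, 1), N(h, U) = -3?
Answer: -137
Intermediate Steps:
G(v) = -3
W = -120 (W = 10*(-9 - 3) = 10*(-12) = -120)
W + ((3 - 4*5)*b + 0²) = -120 + ((3 - 4*5)*1 + 0²) = -120 + ((3 - 20)*1 + 0) = -120 + (-17*1 + 0) = -120 + (-17 + 0) = -120 - 17 = -137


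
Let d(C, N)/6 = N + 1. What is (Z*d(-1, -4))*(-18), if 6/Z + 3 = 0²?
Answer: -648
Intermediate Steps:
Z = -2 (Z = 6/(-3 + 0²) = 6/(-3 + 0) = 6/(-3) = 6*(-⅓) = -2)
d(C, N) = 6 + 6*N (d(C, N) = 6*(N + 1) = 6*(1 + N) = 6 + 6*N)
(Z*d(-1, -4))*(-18) = -2*(6 + 6*(-4))*(-18) = -2*(6 - 24)*(-18) = -2*(-18)*(-18) = 36*(-18) = -648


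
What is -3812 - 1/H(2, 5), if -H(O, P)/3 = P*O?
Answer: -114359/30 ≈ -3812.0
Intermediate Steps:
H(O, P) = -3*O*P (H(O, P) = -3*P*O = -3*O*P)
-3812 - 1/H(2, 5) = -3812 - 1/((-3*2*5)) = -3812 - 1/(-30) = -3812 - 1*(-1/30) = -3812 + 1/30 = -114359/30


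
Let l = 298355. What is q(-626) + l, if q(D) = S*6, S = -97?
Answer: 297773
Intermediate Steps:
q(D) = -582 (q(D) = -97*6 = -582)
q(-626) + l = -582 + 298355 = 297773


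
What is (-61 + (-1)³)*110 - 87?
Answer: -6907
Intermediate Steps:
(-61 + (-1)³)*110 - 87 = (-61 - 1)*110 - 87 = -62*110 - 87 = -6820 - 87 = -6907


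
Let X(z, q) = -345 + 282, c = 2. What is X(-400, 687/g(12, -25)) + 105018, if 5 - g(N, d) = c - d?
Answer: 104955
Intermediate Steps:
g(N, d) = 3 + d (g(N, d) = 5 - (2 - d) = 5 + (-2 + d) = 3 + d)
X(z, q) = -63
X(-400, 687/g(12, -25)) + 105018 = -63 + 105018 = 104955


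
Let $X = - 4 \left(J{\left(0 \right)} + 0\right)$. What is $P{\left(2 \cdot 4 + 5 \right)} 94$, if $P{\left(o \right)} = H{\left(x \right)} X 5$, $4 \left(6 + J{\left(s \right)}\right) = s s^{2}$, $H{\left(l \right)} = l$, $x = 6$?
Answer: $67680$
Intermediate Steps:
$J{\left(s \right)} = -6 + \frac{s^{3}}{4}$ ($J{\left(s \right)} = -6 + \frac{s s^{2}}{4} = -6 + \frac{s^{3}}{4}$)
$X = 24$ ($X = - 4 \left(\left(-6 + \frac{0^{3}}{4}\right) + 0\right) = - 4 \left(\left(-6 + \frac{1}{4} \cdot 0\right) + 0\right) = - 4 \left(\left(-6 + 0\right) + 0\right) = - 4 \left(-6 + 0\right) = \left(-4\right) \left(-6\right) = 24$)
$P{\left(o \right)} = 720$ ($P{\left(o \right)} = 6 \cdot 24 \cdot 5 = 144 \cdot 5 = 720$)
$P{\left(2 \cdot 4 + 5 \right)} 94 = 720 \cdot 94 = 67680$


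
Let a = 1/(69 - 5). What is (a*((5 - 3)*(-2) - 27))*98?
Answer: -1519/32 ≈ -47.469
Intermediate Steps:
a = 1/64 ≈ 0.015625
(a*((5 - 3)*(-2) - 27))*98 = (((5 - 3)*(-2) - 27)/64)*98 = ((2*(-2) - 27)/64)*98 = ((-4 - 27)/64)*98 = ((1/64)*(-31))*98 = -31/64*98 = -1519/32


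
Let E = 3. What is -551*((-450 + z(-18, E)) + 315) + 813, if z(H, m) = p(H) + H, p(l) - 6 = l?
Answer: 91728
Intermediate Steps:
p(l) = 6 + l
z(H, m) = 6 + 2*H (z(H, m) = (6 + H) + H = 6 + 2*H)
-551*((-450 + z(-18, E)) + 315) + 813 = -551*((-450 + (6 + 2*(-18))) + 315) + 813 = -551*((-450 + (6 - 36)) + 315) + 813 = -551*((-450 - 30) + 315) + 813 = -551*(-480 + 315) + 813 = -551*(-165) + 813 = 90915 + 813 = 91728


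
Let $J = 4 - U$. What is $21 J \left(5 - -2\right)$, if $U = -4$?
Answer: $1176$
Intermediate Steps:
$J = 8$ ($J = 4 - -4 = 4 + 4 = 8$)
$21 J \left(5 - -2\right) = 21 \cdot 8 \left(5 - -2\right) = 168 \left(5 + 2\right) = 168 \cdot 7 = 1176$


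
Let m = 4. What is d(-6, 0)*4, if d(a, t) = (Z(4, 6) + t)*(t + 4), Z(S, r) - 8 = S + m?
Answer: 256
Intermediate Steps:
Z(S, r) = 12 + S (Z(S, r) = 8 + (S + 4) = 8 + (4 + S) = 12 + S)
d(a, t) = (4 + t)*(16 + t) (d(a, t) = ((12 + 4) + t)*(t + 4) = (16 + t)*(4 + t) = (4 + t)*(16 + t))
d(-6, 0)*4 = (64 + 0² + 20*0)*4 = (64 + 0 + 0)*4 = 64*4 = 256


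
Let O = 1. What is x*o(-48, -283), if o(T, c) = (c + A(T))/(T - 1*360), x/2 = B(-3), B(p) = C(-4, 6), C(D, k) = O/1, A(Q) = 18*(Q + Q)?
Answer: 2011/204 ≈ 9.8578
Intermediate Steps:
A(Q) = 36*Q (A(Q) = 18*(2*Q) = 36*Q)
C(D, k) = 1 (C(D, k) = 1/1 = 1*1 = 1)
B(p) = 1
x = 2 (x = 2*1 = 2)
o(T, c) = (c + 36*T)/(-360 + T) (o(T, c) = (c + 36*T)/(T - 1*360) = (c + 36*T)/(T - 360) = (c + 36*T)/(-360 + T))
x*o(-48, -283) = 2*((-283 + 36*(-48))/(-360 - 48)) = 2*((-283 - 1728)/(-408)) = 2*(-1/408*(-2011)) = 2*(2011/408) = 2011/204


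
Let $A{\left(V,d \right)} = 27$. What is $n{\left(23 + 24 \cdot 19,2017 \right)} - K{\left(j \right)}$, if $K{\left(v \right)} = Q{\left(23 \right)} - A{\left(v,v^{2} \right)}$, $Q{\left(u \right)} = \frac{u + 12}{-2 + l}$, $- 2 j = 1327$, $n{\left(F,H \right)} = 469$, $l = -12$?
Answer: $\frac{997}{2} \approx 498.5$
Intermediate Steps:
$j = - \frac{1327}{2}$ ($j = \left(- \frac{1}{2}\right) 1327 = - \frac{1327}{2} \approx -663.5$)
$Q{\left(u \right)} = - \frac{6}{7} - \frac{u}{14}$ ($Q{\left(u \right)} = \frac{u + 12}{-2 - 12} = \frac{12 + u}{-14} = \left(12 + u\right) \left(- \frac{1}{14}\right) = - \frac{6}{7} - \frac{u}{14}$)
$K{\left(v \right)} = - \frac{59}{2}$ ($K{\left(v \right)} = \left(- \frac{6}{7} - \frac{23}{14}\right) - 27 = - \frac{5}{2} - 27 = - \frac{59}{2}$)
$n{\left(23 + 24 \cdot 19,2017 \right)} - K{\left(j \right)} = 469 - - \frac{59}{2} = 469 + \frac{59}{2} = \frac{997}{2}$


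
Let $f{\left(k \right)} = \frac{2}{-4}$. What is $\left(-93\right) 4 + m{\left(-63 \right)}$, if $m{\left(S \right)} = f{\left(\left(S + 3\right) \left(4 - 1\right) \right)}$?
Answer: $- \frac{745}{2} \approx -372.5$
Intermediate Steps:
$f{\left(k \right)} = - \frac{1}{2}$ ($f{\left(k \right)} = 2 \left(- \frac{1}{4}\right) = - \frac{1}{2}$)
$m{\left(S \right)} = - \frac{1}{2}$
$\left(-93\right) 4 + m{\left(-63 \right)} = \left(-93\right) 4 - \frac{1}{2} = -372 - \frac{1}{2} = - \frac{745}{2}$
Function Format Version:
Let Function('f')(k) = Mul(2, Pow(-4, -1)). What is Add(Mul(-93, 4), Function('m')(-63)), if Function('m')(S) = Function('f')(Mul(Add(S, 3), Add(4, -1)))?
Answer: Rational(-745, 2) ≈ -372.50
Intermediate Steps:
Function('f')(k) = Rational(-1, 2) (Function('f')(k) = Mul(2, Rational(-1, 4)) = Rational(-1, 2))
Function('m')(S) = Rational(-1, 2)
Add(Mul(-93, 4), Function('m')(-63)) = Add(Mul(-93, 4), Rational(-1, 2)) = Add(-372, Rational(-1, 2)) = Rational(-745, 2)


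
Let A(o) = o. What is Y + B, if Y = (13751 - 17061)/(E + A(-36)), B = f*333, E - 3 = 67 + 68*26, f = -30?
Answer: -9002645/901 ≈ -9991.8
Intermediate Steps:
E = 1838 (E = 3 + (67 + 68*26) = 3 + (67 + 1768) = 3 + 1835 = 1838)
B = -9990 (B = -30*333 = -9990)
Y = -1655/901 (Y = (13751 - 17061)/(1838 - 36) = -3310/1802 = -3310*1/1802 = -1655/901 ≈ -1.8368)
Y + B = -1655/901 - 9990 = -9002645/901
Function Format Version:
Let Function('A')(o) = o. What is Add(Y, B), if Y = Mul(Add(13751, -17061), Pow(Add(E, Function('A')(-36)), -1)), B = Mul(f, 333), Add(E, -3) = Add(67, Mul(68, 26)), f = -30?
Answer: Rational(-9002645, 901) ≈ -9991.8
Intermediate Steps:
E = 1838 (E = Add(3, Add(67, Mul(68, 26))) = Add(3, Add(67, 1768)) = Add(3, 1835) = 1838)
B = -9990 (B = Mul(-30, 333) = -9990)
Y = Rational(-1655, 901) (Y = Mul(Add(13751, -17061), Pow(Add(1838, -36), -1)) = Mul(-3310, Pow(1802, -1)) = Mul(-3310, Rational(1, 1802)) = Rational(-1655, 901) ≈ -1.8368)
Add(Y, B) = Add(Rational(-1655, 901), -9990) = Rational(-9002645, 901)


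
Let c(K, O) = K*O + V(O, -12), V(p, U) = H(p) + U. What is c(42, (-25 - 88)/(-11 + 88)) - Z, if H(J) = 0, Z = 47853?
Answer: -527193/11 ≈ -47927.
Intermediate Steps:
V(p, U) = U (V(p, U) = 0 + U = U)
c(K, O) = -12 + K*O (c(K, O) = K*O - 12 = -12 + K*O)
c(42, (-25 - 88)/(-11 + 88)) - Z = (-12 + 42*((-25 - 88)/(-11 + 88))) - 1*47853 = (-12 + 42*(-113/77)) - 47853 = (-12 - 678/11) - 47853 = -810/11 - 47853 = -527193/11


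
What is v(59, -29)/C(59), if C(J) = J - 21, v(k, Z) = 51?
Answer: 51/38 ≈ 1.3421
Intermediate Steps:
C(J) = -21 + J
v(59, -29)/C(59) = 51/(-21 + 59) = 51/38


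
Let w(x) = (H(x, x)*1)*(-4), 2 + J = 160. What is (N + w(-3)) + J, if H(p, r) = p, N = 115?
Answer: 285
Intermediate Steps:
J = 158 (J = -2 + 160 = 158)
w(x) = -4*x (w(x) = (x*1)*(-4) = x*(-4) = -4*x)
(N + w(-3)) + J = (115 - 4*(-3)) + 158 = (115 + 12) + 158 = 127 + 158 = 285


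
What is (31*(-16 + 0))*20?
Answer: -9920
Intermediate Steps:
(31*(-16 + 0))*20 = (31*(-16))*20 = -496*20 = -9920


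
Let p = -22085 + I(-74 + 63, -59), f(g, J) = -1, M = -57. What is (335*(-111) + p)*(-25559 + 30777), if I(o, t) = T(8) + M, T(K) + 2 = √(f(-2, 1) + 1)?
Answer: -309578722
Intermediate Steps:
T(K) = -2 (T(K) = -2 + √(-1 + 1) = -2 + √0 = -2 + 0 = -2)
I(o, t) = -59 (I(o, t) = -2 - 57 = -59)
p = -22144 (p = -22085 - 59 = -22144)
(335*(-111) + p)*(-25559 + 30777) = (335*(-111) - 22144)*(-25559 + 30777) = (-37185 - 22144)*5218 = -59329*5218 = -309578722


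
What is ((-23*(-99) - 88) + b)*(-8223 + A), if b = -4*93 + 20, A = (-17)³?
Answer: -24130832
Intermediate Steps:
A = -4913
b = -352 (b = -372 + 20 = -352)
((-23*(-99) - 88) + b)*(-8223 + A) = ((-23*(-99) - 88) - 352)*(-8223 - 4913) = ((2277 - 88) - 352)*(-13136) = (2189 - 352)*(-13136) = 1837*(-13136) = -24130832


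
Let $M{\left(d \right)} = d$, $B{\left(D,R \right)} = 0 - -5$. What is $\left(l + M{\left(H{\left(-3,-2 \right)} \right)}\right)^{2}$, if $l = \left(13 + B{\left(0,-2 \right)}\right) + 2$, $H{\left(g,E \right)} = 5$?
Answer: $625$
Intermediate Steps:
$B{\left(D,R \right)} = 5$ ($B{\left(D,R \right)} = 0 + 5 = 5$)
$l = 20$ ($l = \left(13 + 5\right) + 2 = 18 + 2 = 20$)
$\left(l + M{\left(H{\left(-3,-2 \right)} \right)}\right)^{2} = \left(20 + 5\right)^{2} = 25^{2} = 625$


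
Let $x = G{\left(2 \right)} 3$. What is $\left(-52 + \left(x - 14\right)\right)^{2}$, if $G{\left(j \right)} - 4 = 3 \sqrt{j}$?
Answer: $3078 - 972 \sqrt{2} \approx 1703.4$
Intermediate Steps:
$G{\left(j \right)} = 4 + 3 \sqrt{j}$
$x = 12 + 9 \sqrt{2}$ ($x = \left(4 + 3 \sqrt{2}\right) 3 = 12 + 9 \sqrt{2} \approx 24.728$)
$\left(-52 + \left(x - 14\right)\right)^{2} = \left(-52 - \left(2 - 9 \sqrt{2}\right)\right)^{2} = \left(-54 + 9 \sqrt{2}\right)^{2}$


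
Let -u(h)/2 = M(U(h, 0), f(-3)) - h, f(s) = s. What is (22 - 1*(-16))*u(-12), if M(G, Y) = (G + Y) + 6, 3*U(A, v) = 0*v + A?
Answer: -836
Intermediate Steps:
U(A, v) = A/3 (U(A, v) = (0*v + A)/3 = (0 + A)/3 = A/3)
M(G, Y) = 6 + G + Y
u(h) = -6 + 4*h/3 (u(h) = -2*((6 + h/3 - 3) - h) = -2*((3 + h/3) - h) = -2*(3 - 2*h/3) = -6 + 4*h/3)
(22 - 1*(-16))*u(-12) = (22 - 1*(-16))*(-6 + (4/3)*(-12)) = (22 + 16)*(-6 - 16) = 38*(-22) = -836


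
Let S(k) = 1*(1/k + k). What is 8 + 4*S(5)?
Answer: 144/5 ≈ 28.800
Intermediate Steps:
S(k) = k + 1/k (S(k) = 1*(k + 1/k) = k + 1/k)
8 + 4*S(5) = 8 + 4*(5 + 1/5) = 8 + 4*(5 + ⅕) = 8 + 4*(26/5) = 8 + 104/5 = 144/5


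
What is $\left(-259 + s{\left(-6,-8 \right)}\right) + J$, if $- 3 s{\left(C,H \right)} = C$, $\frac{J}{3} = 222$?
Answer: $409$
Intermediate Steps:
$J = 666$ ($J = 3 \cdot 222 = 666$)
$s{\left(C,H \right)} = - \frac{C}{3}$
$\left(-259 + s{\left(-6,-8 \right)}\right) + J = \left(-259 - -2\right) + 666 = \left(-259 + 2\right) + 666 = -257 + 666 = 409$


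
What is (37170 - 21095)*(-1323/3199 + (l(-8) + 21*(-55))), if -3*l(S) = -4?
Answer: -25434572300/1371 ≈ -1.8552e+7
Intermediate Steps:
l(S) = 4/3 (l(S) = -1/3*(-4) = 4/3)
(37170 - 21095)*(-1323/3199 + (l(-8) + 21*(-55))) = (37170 - 21095)*(-1323/3199 + (4/3 + 21*(-55))) = 16075*(-1323*1/3199 + (4/3 - 1155)) = 16075*(-189/457 - 3461/3) = 16075*(-1582244/1371) = -25434572300/1371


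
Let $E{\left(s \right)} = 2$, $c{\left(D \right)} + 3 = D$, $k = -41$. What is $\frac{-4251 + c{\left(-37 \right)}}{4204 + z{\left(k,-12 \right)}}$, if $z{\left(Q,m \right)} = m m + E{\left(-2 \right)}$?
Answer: $- \frac{4291}{4350} \approx -0.98644$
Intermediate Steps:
$c{\left(D \right)} = -3 + D$
$z{\left(Q,m \right)} = 2 + m^{2}$ ($z{\left(Q,m \right)} = m m + 2 = m^{2} + 2 = 2 + m^{2}$)
$\frac{-4251 + c{\left(-37 \right)}}{4204 + z{\left(k,-12 \right)}} = \frac{-4251 - 40}{4204 + \left(2 + \left(-12\right)^{2}\right)} = \frac{-4251 - 40}{4204 + \left(2 + 144\right)} = - \frac{4291}{4204 + 146} = - \frac{4291}{4350}$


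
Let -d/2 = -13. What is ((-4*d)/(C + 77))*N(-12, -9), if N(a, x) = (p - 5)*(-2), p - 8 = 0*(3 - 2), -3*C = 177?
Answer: 104/3 ≈ 34.667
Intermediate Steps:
d = 26 (d = -2*(-13) = 26)
C = -59 (C = -⅓*177 = -59)
p = 8 (p = 8 + 0*(3 - 2) = 8 + 0*1 = 8 + 0 = 8)
N(a, x) = -6 (N(a, x) = (8 - 5)*(-2) = 3*(-2) = -6)
((-4*d)/(C + 77))*N(-12, -9) = ((-4*26)/(-59 + 77))*(-6) = -104/18*(-6) = -104*1/18*(-6) = -52/9*(-6) = 104/3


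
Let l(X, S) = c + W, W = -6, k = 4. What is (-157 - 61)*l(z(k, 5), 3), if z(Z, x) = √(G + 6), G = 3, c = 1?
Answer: 1090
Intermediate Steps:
z(Z, x) = 3 (z(Z, x) = √(3 + 6) = √9 = 3)
l(X, S) = -5 (l(X, S) = 1 - 6 = -5)
(-157 - 61)*l(z(k, 5), 3) = (-157 - 61)*(-5) = -218*(-5) = 1090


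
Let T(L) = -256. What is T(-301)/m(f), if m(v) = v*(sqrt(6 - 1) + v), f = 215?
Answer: -64/11555 + 64*sqrt(5)/2484325 ≈ -0.0054811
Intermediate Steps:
m(v) = v*(v + sqrt(5)) (m(v) = v*(sqrt(5) + v) = v*(v + sqrt(5)))
T(-301)/m(f) = -256*1/(215*(215 + sqrt(5))) = -256/(46225 + 215*sqrt(5))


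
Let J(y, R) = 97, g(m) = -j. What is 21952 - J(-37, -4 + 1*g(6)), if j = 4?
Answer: 21855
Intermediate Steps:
g(m) = -4 (g(m) = -1*4 = -4)
21952 - J(-37, -4 + 1*g(6)) = 21952 - 1*97 = 21952 - 97 = 21855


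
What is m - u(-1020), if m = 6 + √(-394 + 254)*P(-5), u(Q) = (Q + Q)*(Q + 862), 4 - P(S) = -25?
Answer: -322314 + 58*I*√35 ≈ -3.2231e+5 + 343.13*I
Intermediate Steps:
P(S) = 29 (P(S) = 4 - 1*(-25) = 4 + 25 = 29)
u(Q) = 2*Q*(862 + Q) (u(Q) = (2*Q)*(862 + Q) = 2*Q*(862 + Q))
m = 6 + 58*I*√35 (m = 6 + √(-394 + 254)*29 = 6 + √(-140)*29 = 6 + (2*I*√35)*29 = 6 + 58*I*√35 ≈ 6.0 + 343.13*I)
m - u(-1020) = (6 + 58*I*√35) - 2*(-1020)*(862 - 1020) = (6 + 58*I*√35) - 2*(-1020)*(-158) = (6 + 58*I*√35) - 1*322320 = (6 + 58*I*√35) - 322320 = -322314 + 58*I*√35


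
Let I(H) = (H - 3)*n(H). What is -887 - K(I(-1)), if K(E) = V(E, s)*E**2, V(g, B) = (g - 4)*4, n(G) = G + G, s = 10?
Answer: -1911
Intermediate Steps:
n(G) = 2*G
I(H) = 2*H*(-3 + H) (I(H) = (H - 3)*(2*H) = (-3 + H)*(2*H) = 2*H*(-3 + H))
V(g, B) = -16 + 4*g (V(g, B) = (-4 + g)*4 = -16 + 4*g)
K(E) = E**2*(-16 + 4*E) (K(E) = (-16 + 4*E)*E**2 = E**2*(-16 + 4*E))
-887 - K(I(-1)) = -887 - 4*(2*(-1)*(-3 - 1))**2*(-4 + 2*(-1)*(-3 - 1)) = -887 - 4*(2*(-1)*(-4))**2*(-4 + 2*(-1)*(-4)) = -887 - 4*8**2*(-4 + 8) = -887 - 4*64*4 = -887 - 1*1024 = -887 - 1024 = -1911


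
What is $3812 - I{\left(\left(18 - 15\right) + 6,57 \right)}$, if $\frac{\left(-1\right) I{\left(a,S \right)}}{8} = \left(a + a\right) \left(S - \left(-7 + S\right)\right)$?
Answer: $4820$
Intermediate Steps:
$I{\left(a,S \right)} = - 112 a$ ($I{\left(a,S \right)} = - 8 \left(a + a\right) \left(S - \left(-7 + S\right)\right) = - 8 \cdot 2 a 7 = - 8 \cdot 14 a = - 112 a$)
$3812 - I{\left(\left(18 - 15\right) + 6,57 \right)} = 3812 - - 112 \left(\left(18 - 15\right) + 6\right) = 3812 - - 112 \left(3 + 6\right) = 3812 - \left(-112\right) 9 = 3812 - -1008 = 3812 + 1008 = 4820$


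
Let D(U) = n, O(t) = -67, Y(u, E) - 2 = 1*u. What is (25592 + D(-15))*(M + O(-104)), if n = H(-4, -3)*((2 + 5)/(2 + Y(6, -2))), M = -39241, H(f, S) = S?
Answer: -5029438946/5 ≈ -1.0059e+9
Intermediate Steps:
Y(u, E) = 2 + u (Y(u, E) = 2 + 1*u = 2 + u)
n = -21/10 (n = -3*(2 + 5)/(2 + (2 + 6)) = -21/(2 + 8) = -21/10 ≈ -2.1000)
D(U) = -21/10
(25592 + D(-15))*(M + O(-104)) = (25592 - 21/10)*(-39241 - 67) = (255899/10)*(-39308) = -5029438946/5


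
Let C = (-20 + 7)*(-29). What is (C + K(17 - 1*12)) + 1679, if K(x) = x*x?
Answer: 2081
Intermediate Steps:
K(x) = x**2
C = 377 (C = -13*(-29) = 377)
(C + K(17 - 1*12)) + 1679 = (377 + (17 - 1*12)**2) + 1679 = (377 + (17 - 12)**2) + 1679 = (377 + 5**2) + 1679 = (377 + 25) + 1679 = 402 + 1679 = 2081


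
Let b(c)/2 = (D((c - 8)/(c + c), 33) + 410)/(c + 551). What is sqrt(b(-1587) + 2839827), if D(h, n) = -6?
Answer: sqrt(190498382669)/259 ≈ 1685.2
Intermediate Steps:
b(c) = 808/(551 + c) (b(c) = 2*((-6 + 410)/(c + 551)) = 2*(404/(551 + c)) = 808/(551 + c))
sqrt(b(-1587) + 2839827) = sqrt(808/(551 - 1587) + 2839827) = sqrt(808/(-1036) + 2839827) = sqrt(808*(-1/1036) + 2839827) = sqrt(-202/259 + 2839827) = sqrt(735514991/259) = sqrt(190498382669)/259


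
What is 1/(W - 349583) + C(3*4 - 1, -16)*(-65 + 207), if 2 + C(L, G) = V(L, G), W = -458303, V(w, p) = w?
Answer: 1032478307/807886 ≈ 1278.0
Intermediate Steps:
C(L, G) = -2 + L
1/(W - 349583) + C(3*4 - 1, -16)*(-65 + 207) = 1/(-458303 - 349583) + (-2 + (3*4 - 1))*(-65 + 207) = 1/(-807886) + (-2 + (12 - 1))*142 = -1/807886 + (-2 + 11)*142 = -1/807886 + 9*142 = -1/807886 + 1278 = 1032478307/807886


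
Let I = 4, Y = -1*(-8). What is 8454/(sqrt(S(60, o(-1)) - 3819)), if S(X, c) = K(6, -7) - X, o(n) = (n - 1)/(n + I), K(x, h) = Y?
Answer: -8454*I*sqrt(79)/553 ≈ -135.88*I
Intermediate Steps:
Y = 8
K(x, h) = 8
o(n) = (-1 + n)/(4 + n) (o(n) = (n - 1)/(n + 4) = (-1 + n)/(4 + n))
S(X, c) = 8 - X
8454/(sqrt(S(60, o(-1)) - 3819)) = 8454/(sqrt((8 - 1*60) - 3819)) = 8454/(sqrt((8 - 60) - 3819)) = 8454/(sqrt(-52 - 3819)) = 8454/(sqrt(-3871)) = 8454/((7*I*sqrt(79))) = 8454*(-I*sqrt(79)/553) = -8454*I*sqrt(79)/553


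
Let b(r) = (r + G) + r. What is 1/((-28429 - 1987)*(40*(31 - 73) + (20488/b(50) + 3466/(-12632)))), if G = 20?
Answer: 23685/1087477840076 ≈ 2.1780e-8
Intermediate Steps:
b(r) = 20 + 2*r (b(r) = (r + 20) + r = (20 + r) + r = 20 + 2*r)
1/((-28429 - 1987)*(40*(31 - 73) + (20488/b(50) + 3466/(-12632)))) = 1/((-28429 - 1987)*(40*(31 - 73) + (20488/(20 + 2*50) + 3466/(-12632)))) = 1/(-30416*(40*(-42) + (20488/(20 + 100) + 3466*(-1/12632)))) = 1/(-30416*(-1680 + (20488/120 - 1733/6316))) = 1/(-30416*(-1680 + (20488*(1/120) - 1733/6316))) = 1/(-30416*(-1680 + (2561/15 - 1733/6316))) = 1/(-30416*(-1680 + 16149281/94740)) = 1/(-30416*(-143013919/94740)) = 1/(1087477840076/23685) = 23685/1087477840076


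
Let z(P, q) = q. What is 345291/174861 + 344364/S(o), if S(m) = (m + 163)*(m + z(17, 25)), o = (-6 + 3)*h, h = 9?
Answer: -5010159521/3963516 ≈ -1264.1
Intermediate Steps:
o = -27 (o = (-6 + 3)*9 = -3*9 = -27)
S(m) = (25 + m)*(163 + m) (S(m) = (m + 163)*(m + 25) = (163 + m)*(25 + m) = (25 + m)*(163 + m))
345291/174861 + 344364/S(o) = 345291/174861 + 344364/(4075 + (-27)² + 188*(-27)) = 345291*(1/174861) + 344364/(4075 + 729 - 5076) = 115097/58287 + 344364/(-272) = 115097/58287 + 344364*(-1/272) = 115097/58287 - 86091/68 = -5010159521/3963516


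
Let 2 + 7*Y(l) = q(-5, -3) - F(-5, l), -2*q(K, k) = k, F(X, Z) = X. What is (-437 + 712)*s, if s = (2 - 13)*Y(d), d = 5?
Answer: -27225/14 ≈ -1944.6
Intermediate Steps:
q(K, k) = -k/2
Y(l) = 9/14 (Y(l) = -2/7 + (-½*(-3) - 1*(-5))/7 = -2/7 + (3/2 + 5)/7 = -2/7 + (⅐)*(13/2) = -2/7 + 13/14 = 9/14)
s = -99/14 (s = (2 - 13)*(9/14) = -11*9/14 = -99/14 ≈ -7.0714)
(-437 + 712)*s = (-437 + 712)*(-99/14) = 275*(-99/14) = -27225/14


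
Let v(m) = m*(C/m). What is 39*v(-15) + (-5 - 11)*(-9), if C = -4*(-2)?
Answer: 456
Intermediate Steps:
C = 8
v(m) = 8 (v(m) = m*(8/m) = 8)
39*v(-15) + (-5 - 11)*(-9) = 39*8 + (-5 - 11)*(-9) = 312 - 16*(-9) = 312 + 144 = 456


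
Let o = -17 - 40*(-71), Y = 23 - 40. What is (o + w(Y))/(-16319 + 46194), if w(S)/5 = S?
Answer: 2738/29875 ≈ 0.091649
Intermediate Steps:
Y = -17
o = 2823 (o = -17 + 2840 = 2823)
w(S) = 5*S
(o + w(Y))/(-16319 + 46194) = (2823 + 5*(-17))/(-16319 + 46194) = (2823 - 85)/29875 = 2738*(1/29875) = 2738/29875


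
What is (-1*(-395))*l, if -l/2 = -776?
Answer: 613040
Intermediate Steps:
l = 1552 (l = -2*(-776) = 1552)
(-1*(-395))*l = -1*(-395)*1552 = 395*1552 = 613040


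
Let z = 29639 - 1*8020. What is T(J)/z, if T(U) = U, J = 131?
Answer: 131/21619 ≈ 0.0060595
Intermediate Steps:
z = 21619 (z = 29639 - 8020 = 21619)
T(J)/z = 131/21619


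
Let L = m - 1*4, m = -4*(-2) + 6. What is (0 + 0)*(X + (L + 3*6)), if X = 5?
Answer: 0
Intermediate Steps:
m = 14 (m = 8 + 6 = 14)
L = 10 (L = 14 - 1*4 = 14 - 4 = 10)
(0 + 0)*(X + (L + 3*6)) = (0 + 0)*(5 + (10 + 3*6)) = 0*(5 + (10 + 18)) = 0*(5 + 28) = 0*33 = 0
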